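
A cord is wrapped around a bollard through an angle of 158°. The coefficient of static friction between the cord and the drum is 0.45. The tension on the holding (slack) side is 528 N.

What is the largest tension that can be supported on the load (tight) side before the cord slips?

T_max ≈ 1830 N

At impending slip the capstan equation gives T₂/T₁ = e^{μβ} with β in radians.
β = 158° × π/180 = 2.758 rad.
e^{μβ} = e^{0.45×2.758} = 3.459.
T₂ = T₁ · e^{μβ} = 528 × 3.459 = 1830 N.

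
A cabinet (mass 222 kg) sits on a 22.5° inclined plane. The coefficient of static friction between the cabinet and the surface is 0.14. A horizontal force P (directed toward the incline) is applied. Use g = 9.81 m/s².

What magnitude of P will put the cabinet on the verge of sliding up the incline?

P ≈ 1280 N

At impending motion up the slope, friction acts down-slope at its limit: f = μ_s N.
Perpendicular to the incline: N = m g cos θ + P sin θ.
Along the incline: P cos θ = m g sin θ + μ_s N = m g sin θ + μ_s (m g cos θ + P sin θ).
Solving, P (cos θ − μ_s sin θ) = m g (sin θ + μ_s cos θ), so P = 222×9.81×(sin 22.5° + 0.14 cos 22.5°)/(cos 22.5° − 0.14 sin 22.5°) = 2180×0.512/0.8703 = 1280 N.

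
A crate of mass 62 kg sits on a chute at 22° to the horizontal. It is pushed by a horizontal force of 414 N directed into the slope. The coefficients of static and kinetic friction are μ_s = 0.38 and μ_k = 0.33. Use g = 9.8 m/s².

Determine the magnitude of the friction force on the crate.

Resolve perpendicular to the incline: N = m g cos θ + P sin θ = 62×9.8×cos 22° + 414×sin 22° = 718.4 N.
Along the incline, the net driving force (taking up-slope positive) is P cos θ − m g sin θ = 383.9 − 227.6 = 156.2 N, so equilibrium requires friction f = -156.2 N (down-slope).
The limit of static friction is μ_s N = 273 N.
Since 156.2 N is within the 273 N limit, the crate stays put and friction is exactly 156 N.

f ≈ 156 N (down the incline)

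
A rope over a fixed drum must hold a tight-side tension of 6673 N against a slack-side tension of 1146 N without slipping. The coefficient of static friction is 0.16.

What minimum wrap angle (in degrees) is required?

T₂/T₁ = e^{μβ} → β = ln(T₂/T₁)/μ.
β = ln(6673/1146)/0.16 = 1.762/0.16 = 11.01 rad.
In degrees: β = 11.01 × 180/π = 631°.

β_min ≈ 631°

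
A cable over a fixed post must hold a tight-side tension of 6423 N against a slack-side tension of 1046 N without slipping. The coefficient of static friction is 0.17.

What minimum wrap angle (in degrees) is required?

β_min ≈ 612°

T₂/T₁ = e^{μβ} → β = ln(T₂/T₁)/μ.
β = ln(6423/1046)/0.17 = 1.815/0.17 = 10.68 rad.
In degrees: β = 10.68 × 180/π = 612°.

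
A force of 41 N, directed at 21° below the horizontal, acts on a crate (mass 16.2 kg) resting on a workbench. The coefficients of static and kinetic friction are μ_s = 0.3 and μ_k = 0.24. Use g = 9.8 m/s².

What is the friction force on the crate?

f ≈ 38.3 N

Vertical equilibrium gives N = m g + P sin α = 173.5 N.
Horizontally, friction must balance P cos α = 38.28 N.
The static-friction limit is μ_s N = 52.04 N.
Since 38.28 N does not exceed the limit, the crate stays at rest and f = 38.3 N.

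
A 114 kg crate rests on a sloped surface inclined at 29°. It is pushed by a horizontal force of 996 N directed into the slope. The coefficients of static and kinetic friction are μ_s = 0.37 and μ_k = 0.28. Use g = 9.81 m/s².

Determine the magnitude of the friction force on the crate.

f ≈ 329 N (down the incline)

Resolve perpendicular to the incline: N = m g cos θ + P sin θ = 114×9.81×cos 29° + 996×sin 29° = 1461 N.
Along the incline, the net driving force (taking up-slope positive) is P cos θ − m g sin θ = 871.1 − 542.2 = 328.9 N, so equilibrium requires friction f = -328.9 N (down-slope).
The limit of static friction is μ_s N = 540.6 N.
Since 328.9 N is within the 540.6 N limit, the crate stays put and friction is exactly 329 N.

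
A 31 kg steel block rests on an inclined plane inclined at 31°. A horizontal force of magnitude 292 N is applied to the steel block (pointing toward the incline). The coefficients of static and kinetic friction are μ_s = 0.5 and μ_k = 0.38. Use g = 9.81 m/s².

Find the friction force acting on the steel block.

f ≈ 93.7 N (down the incline)

Resolve perpendicular to the incline: N = m g cos θ + P sin θ = 31×9.81×cos 31° + 292×sin 31° = 411.1 N.
Parallel to the incline: P cos θ − m g sin θ = 250.3 − 156.6 = 93.66 N; the friction needed to balance this is 93.66 N acting down the slope.
The limit of static friction is μ_s N = 205.5 N.
|f_req| = 93.66 ≤ 205.5 N → the steel block is in equilibrium; friction equals the required value.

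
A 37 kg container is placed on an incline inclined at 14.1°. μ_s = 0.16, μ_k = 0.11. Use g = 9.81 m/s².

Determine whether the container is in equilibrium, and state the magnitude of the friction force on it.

N = m g cos θ = 352 N.
Down-slope weight component: m g sin θ = 88.4 N.
μ_s N = 56.3 N.
88.4 > 56.3 N, so it slides; kinetic friction f = μ_k N = 0.11×352 = 38.7 N.

f ≈ 38.7 N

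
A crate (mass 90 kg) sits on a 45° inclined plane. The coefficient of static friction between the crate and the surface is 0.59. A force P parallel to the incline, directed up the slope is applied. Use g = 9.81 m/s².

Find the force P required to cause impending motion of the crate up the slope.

At impending motion up the slope, friction acts down-slope at its limit: f = μ_s N.
P is parallel to the surface, so N = m g cos θ = 624 N.
Along the incline: P = m g sin θ + μ_s N = 624 + 0.59×624 = 993 N.

P ≈ 993 N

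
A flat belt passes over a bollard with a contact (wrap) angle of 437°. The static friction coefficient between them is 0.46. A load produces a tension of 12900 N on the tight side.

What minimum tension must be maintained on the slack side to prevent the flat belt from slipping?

T_min ≈ 386 N

Capstan equation at impending slip: T_tight/T_slack = e^{μβ}.
β = 437° = 7.627 rad; e^{μβ} = e^{0.46×7.627} = 33.4.
T_slack = T_tight / e^{μβ} = 12900 / 33.4 = 386 N.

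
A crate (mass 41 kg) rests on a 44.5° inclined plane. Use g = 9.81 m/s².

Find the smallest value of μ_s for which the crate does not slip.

μ_s,min ≈ 0.983

At the slip threshold m g sin θ = μ_s m g cos θ, so μ_s,min = tan θ.
μ_s,min = tan 44.5° = 0.983.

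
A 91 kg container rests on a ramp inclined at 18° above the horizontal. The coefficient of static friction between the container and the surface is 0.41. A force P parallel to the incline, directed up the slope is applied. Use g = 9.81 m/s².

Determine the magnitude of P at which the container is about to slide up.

P ≈ 624 N

At impending motion up the slope, friction acts down-slope at its limit: f = μ_s N.
P is parallel to the surface, so N = m g cos θ = 849 N.
Along the incline: P = m g sin θ + μ_s N = 276 + 0.41×849 = 624 N.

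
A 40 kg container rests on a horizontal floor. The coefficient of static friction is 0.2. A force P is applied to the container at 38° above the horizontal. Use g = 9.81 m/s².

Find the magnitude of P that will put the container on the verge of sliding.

P ≈ 86.1 N

N = m g − P sin α (the pull lifts the container).
At impending slip, P cos α = μ_s N = μ_s (m g − P sin α).
Solving: P (cos α + μ_s sin α) = μ_s m g → P = 0.2×392/(cos 38° + 0.2 sin 38°) = 78.5/0.9111 = 86.1 N.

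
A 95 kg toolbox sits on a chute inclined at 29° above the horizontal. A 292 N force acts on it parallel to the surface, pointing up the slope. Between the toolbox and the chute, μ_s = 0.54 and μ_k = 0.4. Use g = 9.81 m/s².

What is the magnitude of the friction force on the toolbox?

f ≈ 160 N (up the incline)

The normal reaction is N = m g cos θ = 815.1 N.
For equilibrium along the incline the friction force must supply f = m g sin θ − P = 451.8 − 292 = 159.8 N (positive meaning up-slope).
Maximum static friction available: μ_s N = 0.54 × 815.1 = 440.2 N.
Since |159.8| ≤ 440.2 N, the toolbox remains in static equilibrium and friction takes exactly the required value.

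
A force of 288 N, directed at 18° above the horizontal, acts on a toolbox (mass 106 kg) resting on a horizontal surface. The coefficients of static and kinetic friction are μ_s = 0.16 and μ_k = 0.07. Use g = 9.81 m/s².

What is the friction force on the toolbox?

f ≈ 66.6 N

N = m g − P sin α = 1040 − 288×sin 18° = 950.9 N.
Horizontally, friction must balance P cos α = 273.9 N.
μ_s N = 0.16 × 950.9 = 152.1 N.
The required friction exceeds μ_s N, so the toolbox moves and f = μ_k N = 66.6 N.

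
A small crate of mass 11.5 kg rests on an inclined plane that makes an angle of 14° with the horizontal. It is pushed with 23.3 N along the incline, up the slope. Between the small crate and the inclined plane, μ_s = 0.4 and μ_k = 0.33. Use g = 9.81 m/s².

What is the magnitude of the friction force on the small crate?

f ≈ 3.99 N (up the incline)

Perpendicular to the surface, N = m g cos θ = 11.5·9.81·cos 14° = 109.5 N.
Parallel to the incline, ΣF = 0 gives f = m g sin θ − P = 27.29 − 23.3 = 3.992 N (up-slope positive).
Maximum static friction available: μ_s N = 0.4 × 109.5 = 43.79 N.
Since |3.992| ≤ 43.79 N, no slip — friction simply equals what equilibrium demands.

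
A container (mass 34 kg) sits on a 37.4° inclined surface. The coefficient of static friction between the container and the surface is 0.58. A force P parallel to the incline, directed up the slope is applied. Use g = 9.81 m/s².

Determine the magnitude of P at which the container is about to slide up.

At impending motion up the slope, friction acts down-slope at its limit: f = μ_s N.
P is parallel to the surface, so N = m g cos θ = 265 N.
Along the incline: P = m g sin θ + μ_s N = 203 + 0.58×265 = 356 N.

P ≈ 356 N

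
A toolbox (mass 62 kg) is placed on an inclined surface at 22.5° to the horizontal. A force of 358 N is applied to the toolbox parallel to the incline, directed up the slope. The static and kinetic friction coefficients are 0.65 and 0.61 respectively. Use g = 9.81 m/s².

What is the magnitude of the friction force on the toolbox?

f ≈ 125 N (down the incline)

The normal reaction is N = m g cos θ = 561.9 N.
The friction needed for equilibrium is m g sin θ − P = 232.8 − 358 = -125.2 N, measured positive up-slope.
The static-friction ceiling is μ_s N = 0.65 × 561.9 = 365.2 N.
Since |-125.2| ≤ 365.2 N, the toolbox remains in static equilibrium and friction takes exactly the required value.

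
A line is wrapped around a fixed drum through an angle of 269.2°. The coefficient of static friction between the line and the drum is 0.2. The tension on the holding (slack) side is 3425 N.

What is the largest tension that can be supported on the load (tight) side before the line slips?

T_max ≈ 8770 N

At impending slip the capstan equation gives T₂/T₁ = e^{μβ} with β in radians.
β = 269.2° × π/180 = 4.698 rad.
e^{μβ} = e^{0.2×4.698} = 2.559.
T₂ = T₁ · e^{μβ} = 3425 × 2.559 = 8770 N.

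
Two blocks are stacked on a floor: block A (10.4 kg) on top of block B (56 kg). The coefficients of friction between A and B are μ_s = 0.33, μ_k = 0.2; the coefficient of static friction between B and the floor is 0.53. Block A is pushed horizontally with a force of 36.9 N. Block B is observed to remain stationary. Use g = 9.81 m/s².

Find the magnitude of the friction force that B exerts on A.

f ≈ 20.4 N

The normal force B exerts on A is simply A's weight, N₁ = 102 N.
So the A–B interface can sustain at most μ_s N₁ = 33.67 N of static friction.
P = 36.9 N exceeds that limit, so A slips over B and the interface friction becomes kinetic: f₁ = μ_k N₁ = 0.2×102 = 20.4 N.
B experiences an equal 20.4 N forward from A (third law). B is in equilibrium, so the floor supplies f₂ = 20.4 N of static friction (limit μ_s(m_A+m_B)g = 345.2 N, not exceeded).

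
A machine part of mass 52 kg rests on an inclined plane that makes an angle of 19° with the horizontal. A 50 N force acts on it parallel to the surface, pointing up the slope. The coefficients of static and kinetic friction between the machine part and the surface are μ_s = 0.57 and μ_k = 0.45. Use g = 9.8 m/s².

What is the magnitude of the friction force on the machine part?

f ≈ 116 N (up the incline)

The normal reaction is N = m g cos θ = 481.8 N.
Parallel to the incline, ΣF = 0 gives f = m g sin θ − P = 165.9 − 50 = 115.9 N (up-slope positive).
Static friction can supply at most μ_s N = 274.6 N.
Since |115.9| ≤ 274.6 N, static friction is sufficient; f equals the required value, not μ_s N.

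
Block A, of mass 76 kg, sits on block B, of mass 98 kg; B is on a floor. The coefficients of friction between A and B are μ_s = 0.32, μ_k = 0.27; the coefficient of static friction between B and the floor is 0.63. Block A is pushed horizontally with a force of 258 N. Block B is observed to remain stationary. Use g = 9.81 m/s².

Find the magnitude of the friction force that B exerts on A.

The normal force B exerts on A is simply A's weight, N₁ = 745.6 N.
Maximum static friction on A from B: μ_s N₁ = 0.32×745.6 = 238.6 N.
P = 258 N exceeds that limit, so A slips over B and the interface friction becomes kinetic: f₁ = μ_k N₁ = 0.27×745.6 = 201 N.
By Newton's third law B feels 201 N forward from A. With B stationary, the floor's static friction on B balances it: f₂ = 201 N (well within μ_s(m_A+m_B)g = 1075 N).

f ≈ 201 N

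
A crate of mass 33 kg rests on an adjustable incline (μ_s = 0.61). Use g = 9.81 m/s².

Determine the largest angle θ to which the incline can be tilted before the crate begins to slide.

At the slip threshold, m g sin θ = μ_s · m g cos θ, so tan θ = μ_s.
θ_max = arctan(0.61) = 31.4°.

θ_max ≈ 31.4°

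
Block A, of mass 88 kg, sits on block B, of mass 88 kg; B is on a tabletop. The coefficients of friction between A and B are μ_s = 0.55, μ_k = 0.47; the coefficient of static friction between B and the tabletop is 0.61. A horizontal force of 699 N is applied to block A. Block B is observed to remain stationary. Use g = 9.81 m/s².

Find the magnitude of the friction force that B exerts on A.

Normal force at the A–B interface: N₁ = m_A g = 863.3 N.
So the A–B interface can sustain at most μ_s N₁ = 474.8 N of static friction.
P = 699 N exceeds that limit, so A slips over B and the interface friction becomes kinetic: f₁ = μ_k N₁ = 0.47×863.3 = 406 N.
B experiences an equal 406 N forward from A (third law). B is in equilibrium, so the floor supplies f₂ = 406 N of static friction (limit μ_s(m_A+m_B)g = 1053 N, not exceeded).

f ≈ 406 N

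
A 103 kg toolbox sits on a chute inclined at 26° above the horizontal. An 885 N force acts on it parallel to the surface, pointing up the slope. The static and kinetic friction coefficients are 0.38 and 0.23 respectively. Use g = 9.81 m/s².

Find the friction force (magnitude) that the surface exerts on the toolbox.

Normal force: N = m g cos θ = 103 × 9.81 × cos 26° = 908.2 N.
Parallel to the incline, ΣF = 0 gives f = m g sin θ − P = 442.9 − 885 = -442.1 N (up-slope positive).
The static-friction ceiling is μ_s N = 0.38 × 908.2 = 345.1 N.
|-442.1| exceeds 345.1 N, so the toolbox slips up-slope; friction is kinetic, f = μ_k N = 0.23×908.2 = 209 N.

f ≈ 209 N (down the incline)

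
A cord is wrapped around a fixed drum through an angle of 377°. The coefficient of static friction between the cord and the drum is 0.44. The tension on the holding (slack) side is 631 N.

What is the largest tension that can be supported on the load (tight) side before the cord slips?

At impending slip the capstan equation gives T₂/T₁ = e^{μβ} with β in radians.
β = 377° × π/180 = 6.58 rad.
e^{μβ} = e^{0.44×6.58} = 18.09.
T₂ = T₁ · e^{μβ} = 631 × 18.09 = 11400 N.

T_max ≈ 11400 N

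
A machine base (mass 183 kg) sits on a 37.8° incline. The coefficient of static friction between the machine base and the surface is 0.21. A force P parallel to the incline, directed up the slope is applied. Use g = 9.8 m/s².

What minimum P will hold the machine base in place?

The machine base tends to slide down (tan θ > μ_s), so at the point of impending slip friction acts up-slope at its limit: f = μ_s N.
P is parallel to the surface, so N = m g cos θ = 1420 N.
Along the incline: P + μ_s N = m g sin θ, so P = 1100 − 0.21×1420 = 802 N.

P_min ≈ 802 N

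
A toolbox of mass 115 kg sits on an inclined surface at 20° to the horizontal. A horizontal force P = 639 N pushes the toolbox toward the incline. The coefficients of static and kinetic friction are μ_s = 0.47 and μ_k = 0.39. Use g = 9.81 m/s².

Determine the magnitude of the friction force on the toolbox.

f ≈ 215 N (down the incline)

The horizontal push has a component P sin θ into the surface, so N = m g cos θ + P sin θ = 1060 + 218.6 = 1279 N.
Parallel to the incline: P cos θ − m g sin θ = 600.5 − 385.9 = 214.6 N; the friction needed to balance this is 214.6 N acting down the slope.
Maximum static friction: μ_s N = 0.47 × 1279 = 601 N.
|f_req| = 214.6 ≤ 601 N → the toolbox is in equilibrium; friction equals the required value.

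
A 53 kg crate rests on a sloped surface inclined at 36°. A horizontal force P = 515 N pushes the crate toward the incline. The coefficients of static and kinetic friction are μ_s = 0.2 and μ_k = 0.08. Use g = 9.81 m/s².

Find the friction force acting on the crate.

f ≈ 111 N (down the incline)

The horizontal push has a component P sin θ into the surface, so N = m g cos θ + P sin θ = 420.6 + 302.7 = 723.3 N.
Along the incline, the net driving force (taking up-slope positive) is P cos θ − m g sin θ = 416.6 − 305.6 = 111 N, so equilibrium requires friction f = -111 N (down-slope).
Maximum static friction: μ_s N = 0.2 × 723.3 = 144.7 N.
|f_req| = 111 ≤ 144.7 N → the crate is in equilibrium; friction equals the required value.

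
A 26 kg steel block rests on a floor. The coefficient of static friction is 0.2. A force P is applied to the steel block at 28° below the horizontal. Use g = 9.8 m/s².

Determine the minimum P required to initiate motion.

P ≈ 64.6 N

N = m g + P sin α (the push presses the steel block into the floor).
At impending slip, P cos α = μ_s N = μ_s (m g + P sin α).
Solving: P (cos α − μ_s sin α) = μ_s m g → P = 0.2×255/(cos 28° − 0.2 sin 28°) = 51/0.7891 = 64.6 N.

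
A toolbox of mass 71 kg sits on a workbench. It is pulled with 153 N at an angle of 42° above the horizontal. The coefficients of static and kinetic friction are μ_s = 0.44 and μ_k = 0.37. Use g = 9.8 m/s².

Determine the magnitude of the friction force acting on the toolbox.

Vertical equilibrium gives N = m g − P sin α = 593.4 N.
Horizontally, friction must balance P cos α = 113.7 N.
μ_s N = 0.44 × 593.4 = 261.1 N.
Since 113.7 N does not exceed the limit, the toolbox stays at rest and f = 114 N.

f ≈ 114 N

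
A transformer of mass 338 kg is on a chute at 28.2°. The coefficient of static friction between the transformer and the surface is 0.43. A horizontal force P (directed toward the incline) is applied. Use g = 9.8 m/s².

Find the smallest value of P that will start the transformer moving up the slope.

P ≈ 4160 N

At impending motion up the slope, friction acts down-slope at its limit: f = μ_s N.
Perpendicular to the incline: N = m g cos θ + P sin θ.
Along the incline: P cos θ = m g sin θ + μ_s N = m g sin θ + μ_s (m g cos θ + P sin θ).
Solving, P (cos θ − μ_s sin θ) = m g (sin θ + μ_s cos θ), so P = 338×9.8×(sin 28.2° + 0.43 cos 28.2°)/(cos 28.2° − 0.43 sin 28.2°) = 3310×0.8515/0.6781 = 4160 N.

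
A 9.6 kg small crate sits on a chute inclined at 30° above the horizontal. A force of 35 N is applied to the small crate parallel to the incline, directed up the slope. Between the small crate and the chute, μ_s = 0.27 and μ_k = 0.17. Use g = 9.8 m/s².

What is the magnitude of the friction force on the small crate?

f ≈ 12 N (up the incline)

Normal force: N = m g cos θ = 9.6 × 9.8 × cos 30° = 81.48 N.
For equilibrium along the incline the friction force must supply f = m g sin θ − P = 47.04 − 35 = 12.04 N (positive meaning up-slope).
Maximum static friction available: μ_s N = 0.27 × 81.48 = 22 N.
Since |12.04| ≤ 22 N, the small crate remains in static equilibrium and friction takes exactly the required value.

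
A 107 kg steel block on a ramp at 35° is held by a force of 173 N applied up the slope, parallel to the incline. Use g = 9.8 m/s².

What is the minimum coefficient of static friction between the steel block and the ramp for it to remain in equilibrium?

N = m g cos θ = 859 N.
Friction must make up the shortfall along the incline: f = m g sin θ − P = 601.5 − 173 = 428.5 N.
At the threshold f = μ_s N, so μ_s,min = 428.5/859 = 0.499.

μ_s,min ≈ 0.499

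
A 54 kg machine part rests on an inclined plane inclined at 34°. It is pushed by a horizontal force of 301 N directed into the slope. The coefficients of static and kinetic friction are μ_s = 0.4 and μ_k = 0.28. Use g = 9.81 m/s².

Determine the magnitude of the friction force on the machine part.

Normal direction: N = m g cos θ + P sin θ = 607.5 N.
Along the incline, the net driving force (taking up-slope positive) is P cos θ − m g sin θ = 249.5 − 296.2 = -46.69 N, so equilibrium requires friction f = 46.69 N (up-slope).
The limit of static friction is μ_s N = 243 N.
Since 46.69 N is within the 243 N limit, the machine part stays put and friction is exactly 46.7 N.

f ≈ 46.7 N (up the incline)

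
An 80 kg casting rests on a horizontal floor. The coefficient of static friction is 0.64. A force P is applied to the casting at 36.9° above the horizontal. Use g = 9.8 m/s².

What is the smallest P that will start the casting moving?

P ≈ 424 N

N = m g − P sin α (the pull lifts the casting).
At impending slip, P cos α = μ_s N = μ_s (m g − P sin α).
Solving: P (cos α + μ_s sin α) = μ_s m g → P = 0.64×784/(cos 36.9° + 0.64 sin 36.9°) = 502/1.184 = 424 N.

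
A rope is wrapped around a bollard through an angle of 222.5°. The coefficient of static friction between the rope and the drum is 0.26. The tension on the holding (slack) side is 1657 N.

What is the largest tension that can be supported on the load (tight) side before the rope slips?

At impending slip the capstan equation gives T₂/T₁ = e^{μβ} with β in radians.
β = 222.5° × π/180 = 3.883 rad.
e^{μβ} = e^{0.26×3.883} = 2.745.
T₂ = T₁ · e^{μβ} = 1657 × 2.745 = 4550 N.

T_max ≈ 4550 N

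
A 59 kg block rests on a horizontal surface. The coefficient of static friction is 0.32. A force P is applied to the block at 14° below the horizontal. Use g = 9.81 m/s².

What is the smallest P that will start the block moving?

N = m g + P sin α (the push presses the block into the horizontal surface).
At impending slip, P cos α = μ_s N = μ_s (m g + P sin α).
Solving: P (cos α − μ_s sin α) = μ_s m g → P = 0.32×579/(cos 14° − 0.32 sin 14°) = 185/0.8929 = 207 N.

P ≈ 207 N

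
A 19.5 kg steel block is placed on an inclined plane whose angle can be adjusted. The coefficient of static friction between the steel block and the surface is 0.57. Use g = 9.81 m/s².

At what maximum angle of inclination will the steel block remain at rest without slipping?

At the slip threshold, m g sin θ = μ_s · m g cos θ, so tan θ = μ_s.
θ_max = arctan(0.57) = 29.7°.

θ_max ≈ 29.7°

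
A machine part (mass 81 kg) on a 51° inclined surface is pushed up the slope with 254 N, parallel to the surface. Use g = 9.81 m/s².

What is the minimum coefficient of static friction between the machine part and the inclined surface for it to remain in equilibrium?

μ_s,min ≈ 0.727

N = m g cos θ = 500.1 N.
Friction must make up the shortfall along the incline: f = m g sin θ − P = 617.5 − 254 = 363.5 N.
At the threshold f = μ_s N, so μ_s,min = 363.5/500.1 = 0.727.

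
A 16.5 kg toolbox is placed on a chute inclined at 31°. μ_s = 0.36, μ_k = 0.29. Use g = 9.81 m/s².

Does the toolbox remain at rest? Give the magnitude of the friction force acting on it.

f ≈ 40.2 N

N = m g cos θ = 139 N.
Down-slope weight component: m g sin θ = 83.4 N.
μ_s N = 49.9 N.
83.4 > 49.9 N, so it slides; kinetic friction f = μ_k N = 0.29×139 = 40.2 N.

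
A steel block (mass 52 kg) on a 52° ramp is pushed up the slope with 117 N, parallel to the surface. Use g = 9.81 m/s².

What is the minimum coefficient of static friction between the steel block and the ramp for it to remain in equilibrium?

μ_s,min ≈ 0.907

N = m g cos θ = 314.1 N.
Friction must make up the shortfall along the incline: f = m g sin θ − P = 402 − 117 = 285 N.
At the threshold f = μ_s N, so μ_s,min = 285/314.1 = 0.907.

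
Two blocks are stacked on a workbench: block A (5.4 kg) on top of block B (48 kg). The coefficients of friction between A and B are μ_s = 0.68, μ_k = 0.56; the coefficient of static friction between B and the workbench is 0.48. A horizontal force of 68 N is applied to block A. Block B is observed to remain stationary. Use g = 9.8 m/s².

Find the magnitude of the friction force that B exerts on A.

Between the blocks, N₁ = m_A g = 52.92 N.
So the A–B interface can sustain at most μ_s N₁ = 35.99 N of static friction.
P = 68 N exceeds that limit, so A slips over B and the interface friction becomes kinetic: f₁ = μ_k N₁ = 0.56×52.92 = 29.6 N.
B experiences an equal 29.6 N forward from A (third law). B is in equilibrium, so the floor supplies f₂ = 29.6 N of static friction (limit μ_s(m_A+m_B)g = 251.2 N, not exceeded).

f ≈ 29.6 N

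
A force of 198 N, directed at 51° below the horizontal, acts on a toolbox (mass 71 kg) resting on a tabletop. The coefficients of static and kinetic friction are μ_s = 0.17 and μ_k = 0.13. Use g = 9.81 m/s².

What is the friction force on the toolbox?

f ≈ 125 N

The vertical component of P adds to the normal force: N = m g + P sin α = 696.5 + 153.9 = 850.4 N.
Horizontally, friction must balance P cos α = 124.6 N.
The static-friction limit is μ_s N = 144.6 N.
Since 124.6 N does not exceed the limit, the toolbox stays at rest and f = 125 N.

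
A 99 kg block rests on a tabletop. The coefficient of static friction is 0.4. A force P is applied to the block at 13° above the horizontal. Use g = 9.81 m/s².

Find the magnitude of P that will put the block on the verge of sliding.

N = m g − P sin α (the pull lifts the block).
At impending slip, P cos α = μ_s N = μ_s (m g − P sin α).
Solving: P (cos α + μ_s sin α) = μ_s m g → P = 0.4×971/(cos 13° + 0.4 sin 13°) = 388/1.064 = 365 N.

P ≈ 365 N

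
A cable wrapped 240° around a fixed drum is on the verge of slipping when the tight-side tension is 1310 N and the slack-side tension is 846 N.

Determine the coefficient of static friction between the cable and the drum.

T₂/T₁ = e^{μβ} → μ = ln(T₂/T₁)/β.
β = 240° = 4.189 rad.
μ = ln(1310/846)/4.189 = ln(1.548)/4.189 = 0.104.

μ ≈ 0.104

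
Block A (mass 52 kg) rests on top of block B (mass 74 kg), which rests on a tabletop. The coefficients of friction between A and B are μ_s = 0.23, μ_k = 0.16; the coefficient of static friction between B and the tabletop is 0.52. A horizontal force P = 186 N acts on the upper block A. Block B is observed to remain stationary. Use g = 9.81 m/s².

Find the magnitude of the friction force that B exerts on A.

The normal force B exerts on A is simply A's weight, N₁ = 510.1 N.
Maximum static friction on A from B: μ_s N₁ = 0.23×510.1 = 117.3 N.
Since P = 186 N > 117.3 N, A slides on B; the A–B friction is kinetic: f₁ = μ_k N₁ = 0.16×510.1 = 81.6 N.
By Newton's third law B feels 81.6 N forward from A. With B stationary, the floor's static friction on B balances it: f₂ = 81.6 N (well within μ_s(m_A+m_B)g = 642.8 N).

f ≈ 81.6 N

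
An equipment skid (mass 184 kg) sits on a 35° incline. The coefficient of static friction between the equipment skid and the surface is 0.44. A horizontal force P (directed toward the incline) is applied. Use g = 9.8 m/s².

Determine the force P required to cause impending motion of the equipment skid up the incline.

P ≈ 2970 N

At impending motion up the slope, friction acts down-slope at its limit: f = μ_s N.
Perpendicular to the incline: N = m g cos θ + P sin θ.
Along the incline: P cos θ = m g sin θ + μ_s N = m g sin θ + μ_s (m g cos θ + P sin θ).
Solving, P (cos θ − μ_s sin θ) = m g (sin θ + μ_s cos θ), so P = 184×9.8×(sin 35° + 0.44 cos 35°)/(cos 35° − 0.44 sin 35°) = 1800×0.934/0.5668 = 2970 N.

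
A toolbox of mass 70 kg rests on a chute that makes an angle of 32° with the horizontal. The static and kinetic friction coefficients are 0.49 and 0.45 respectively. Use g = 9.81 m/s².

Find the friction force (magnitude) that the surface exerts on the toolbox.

Perpendicular to the surface, N = m g cos θ = 70·9.81·cos 32° = 582.4 N.
For equilibrium along the incline, friction must balance the weight component: f = m g sin θ = 363.9 N up the slope.
Static friction can supply at most μ_s N = 285.4 N.
Since |363.9| > 285.4 N, static friction cannot hold it; the toolbox slides down the incline and kinetic friction applies: f = μ_k N = 0.45 × 582.4 = 262 N.

f ≈ 262 N (up the incline)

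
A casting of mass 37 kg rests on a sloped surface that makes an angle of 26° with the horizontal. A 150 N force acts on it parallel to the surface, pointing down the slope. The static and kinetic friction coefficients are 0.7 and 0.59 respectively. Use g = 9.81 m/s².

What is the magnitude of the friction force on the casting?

Perpendicular to the surface, N = m g cos θ = 37·9.81·cos 26° = 326.2 N.
For equilibrium along the incline the friction force must supply f = m g sin θ + P = 159.1 + 150 = 309.1 N (positive meaning up-slope).
The static-friction ceiling is μ_s N = 0.7 × 326.2 = 228.4 N.
|309.1| exceeds 228.4 N, so the casting slips down-slope; friction is kinetic, f = μ_k N = 0.59×326.2 = 192 N.

f ≈ 192 N (up the incline)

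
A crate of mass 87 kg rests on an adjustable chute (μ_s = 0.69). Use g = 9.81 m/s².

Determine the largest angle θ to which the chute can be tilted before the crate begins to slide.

θ_max ≈ 34.6°

At the slip threshold, m g sin θ = μ_s · m g cos θ, so tan θ = μ_s.
θ_max = arctan(0.69) = 34.6°.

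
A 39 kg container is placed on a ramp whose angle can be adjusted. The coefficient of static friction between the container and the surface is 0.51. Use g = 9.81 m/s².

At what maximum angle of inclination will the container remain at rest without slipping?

At the slip threshold, m g sin θ = μ_s · m g cos θ, so tan θ = μ_s.
θ_max = arctan(0.51) = 27°.

θ_max ≈ 27°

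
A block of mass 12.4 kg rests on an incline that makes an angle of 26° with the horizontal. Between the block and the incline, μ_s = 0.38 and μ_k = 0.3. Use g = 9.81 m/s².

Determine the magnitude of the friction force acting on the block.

Normal force: N = m g cos θ = 12.4 × 9.81 × cos 26° = 109.3 N.
For equilibrium along the incline, friction must balance the weight component: f = m g sin θ = 53.33 N up the slope.
Static friction can supply at most μ_s N = 41.55 N.
|53.33| exceeds 41.55 N, so the block slips down-slope; friction is kinetic, f = μ_k N = 0.3×109.3 = 32.8 N.

f ≈ 32.8 N (up the incline)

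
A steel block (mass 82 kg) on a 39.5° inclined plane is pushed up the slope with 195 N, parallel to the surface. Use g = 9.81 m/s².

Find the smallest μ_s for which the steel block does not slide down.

μ_s,min ≈ 0.51

N = m g cos θ = 620.7 N.
Friction must make up the shortfall along the incline: f = m g sin θ − P = 511.7 − 195 = 316.7 N.
At the threshold f = μ_s N, so μ_s,min = 316.7/620.7 = 0.51.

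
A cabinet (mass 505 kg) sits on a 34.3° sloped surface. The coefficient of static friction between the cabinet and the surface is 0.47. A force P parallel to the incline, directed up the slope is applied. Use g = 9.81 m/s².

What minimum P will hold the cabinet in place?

P_min ≈ 868 N

The cabinet tends to slide down (tan θ > μ_s), so at the point of impending slip friction acts up-slope at its limit: f = μ_s N.
P is parallel to the surface, so N = m g cos θ = 4090 N.
Along the incline: P + μ_s N = m g sin θ, so P = 2790 − 0.47×4090 = 868 N.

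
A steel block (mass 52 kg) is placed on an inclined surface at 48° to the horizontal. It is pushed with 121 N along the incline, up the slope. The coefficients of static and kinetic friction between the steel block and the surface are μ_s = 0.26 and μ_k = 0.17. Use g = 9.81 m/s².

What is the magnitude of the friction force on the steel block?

The normal reaction is N = m g cos θ = 341.3 N.
Parallel to the incline, ΣF = 0 gives f = m g sin θ − P = 379.1 − 121 = 258.1 N (up-slope positive).
Maximum static friction available: μ_s N = 0.26 × 341.3 = 88.75 N.
Since |258.1| > 88.75 N, static friction cannot hold it; the steel block slides down the incline and kinetic friction applies: f = μ_k N = 0.17 × 341.3 = 58 N.

f ≈ 58 N (up the incline)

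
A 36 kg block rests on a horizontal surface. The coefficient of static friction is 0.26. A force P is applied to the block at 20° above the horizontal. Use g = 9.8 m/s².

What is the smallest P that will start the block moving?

N = m g − P sin α (the pull lifts the block).
At impending slip, P cos α = μ_s N = μ_s (m g − P sin α).
Solving: P (cos α + μ_s sin α) = μ_s m g → P = 0.26×353/(cos 20° + 0.26 sin 20°) = 91.7/1.029 = 89.2 N.

P ≈ 89.2 N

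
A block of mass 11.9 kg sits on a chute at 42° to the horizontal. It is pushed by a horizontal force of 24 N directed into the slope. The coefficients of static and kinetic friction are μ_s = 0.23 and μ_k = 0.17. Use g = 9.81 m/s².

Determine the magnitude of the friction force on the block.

f ≈ 17.5 N (up the incline)

Resolve perpendicular to the incline: N = m g cos θ + P sin θ = 11.9×9.81×cos 42° + 24×sin 42° = 102.8 N.
Parallel to the incline: P cos θ − m g sin θ = 17.84 − 78.11 = -60.28 N; the friction needed to balance this is 60.28 N acting up the slope.
Maximum static friction: μ_s N = 0.23 × 102.8 = 23.65 N.
|f_req| = 60.28 > 23.65 N → the block slides down the incline; f = μ_k N = 0.17 × 102.8 = 17.5 N.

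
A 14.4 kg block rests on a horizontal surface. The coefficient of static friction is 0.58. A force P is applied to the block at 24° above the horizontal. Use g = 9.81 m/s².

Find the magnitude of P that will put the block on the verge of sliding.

P ≈ 71.3 N

N = m g − P sin α (the pull lifts the block).
At impending slip, P cos α = μ_s N = μ_s (m g − P sin α).
Solving: P (cos α + μ_s sin α) = μ_s m g → P = 0.58×141/(cos 24° + 0.58 sin 24°) = 81.9/1.149 = 71.3 N.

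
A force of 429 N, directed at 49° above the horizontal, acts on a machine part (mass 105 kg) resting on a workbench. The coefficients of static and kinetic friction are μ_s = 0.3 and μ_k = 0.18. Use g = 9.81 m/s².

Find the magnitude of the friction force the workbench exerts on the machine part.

f ≈ 127 N

Vertical equilibrium gives N = m g − P sin α = 706.3 N.
The horizontal driving force is P cos α = 281.4 N, so equilibrium needs friction f = 281.4 N.
The static-friction limit is μ_s N = 211.9 N.
281.4 > 211.9 N → the machine part slides; f = μ_k N = 0.18×706.3 = 127 N.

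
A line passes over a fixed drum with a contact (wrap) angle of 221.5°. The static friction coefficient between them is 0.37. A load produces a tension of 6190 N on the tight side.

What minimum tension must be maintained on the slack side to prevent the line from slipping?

Capstan equation at impending slip: T_tight/T_slack = e^{μβ}.
β = 221.5° = 3.866 rad; e^{μβ} = e^{0.37×3.866} = 4.18.
T_slack = T_tight / e^{μβ} = 6190 / 4.18 = 1480 N.

T_min ≈ 1480 N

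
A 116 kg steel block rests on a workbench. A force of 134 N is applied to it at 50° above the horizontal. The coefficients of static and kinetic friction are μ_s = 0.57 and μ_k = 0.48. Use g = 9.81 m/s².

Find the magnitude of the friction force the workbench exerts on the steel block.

f ≈ 86.1 N

N = m g − P sin α = 1138 − 134×sin 50° = 1035 N.
For equilibrium, f = P cos α = 134×cos 50° = 86.13 N.
μ_s N = 0.57 × 1035 = 590.1 N.
86.13 ≤ 590.1 N → static; friction equals the required 86.1 N.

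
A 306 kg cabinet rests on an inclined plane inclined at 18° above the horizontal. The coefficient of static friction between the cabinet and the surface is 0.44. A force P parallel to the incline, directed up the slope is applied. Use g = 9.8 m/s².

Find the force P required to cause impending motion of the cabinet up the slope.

At impending motion up the slope, friction acts down-slope at its limit: f = μ_s N.
P is parallel to the surface, so N = m g cos θ = 2850 N.
Along the incline: P = m g sin θ + μ_s N = 927 + 0.44×2850 = 2180 N.

P ≈ 2180 N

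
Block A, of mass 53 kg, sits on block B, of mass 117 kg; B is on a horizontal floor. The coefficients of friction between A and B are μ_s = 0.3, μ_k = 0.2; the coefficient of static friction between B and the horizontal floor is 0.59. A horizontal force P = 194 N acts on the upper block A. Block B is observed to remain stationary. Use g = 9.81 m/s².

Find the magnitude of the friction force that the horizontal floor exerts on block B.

f ≈ 104 N

Normal force at the A–B interface: N₁ = m_A g = 519.9 N.
So the A–B interface can sustain at most μ_s N₁ = 156 N of static friction.
Since P = 194 N > 156 N, A slides on B; the A–B friction is kinetic: f₁ = μ_k N₁ = 0.2×519.9 = 104 N.
By Newton's third law B feels 104 N forward from A. With B stationary, the floor's static friction on B balances it: f₂ = 104 N (well within μ_s(m_A+m_B)g = 983.9 N).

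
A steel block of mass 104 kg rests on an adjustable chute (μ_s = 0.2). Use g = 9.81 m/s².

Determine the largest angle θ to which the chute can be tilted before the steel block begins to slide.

θ_max ≈ 11.3°

At the slip threshold, m g sin θ = μ_s · m g cos θ, so tan θ = μ_s.
θ_max = arctan(0.2) = 11.3°.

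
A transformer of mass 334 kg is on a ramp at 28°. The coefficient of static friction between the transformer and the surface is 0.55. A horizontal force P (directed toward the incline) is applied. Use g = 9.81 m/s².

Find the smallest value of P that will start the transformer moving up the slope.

P ≈ 5010 N

At impending motion up the slope, friction acts down-slope at its limit: f = μ_s N.
Perpendicular to the incline: N = m g cos θ + P sin θ.
Along the incline: P cos θ = m g sin θ + μ_s N = m g sin θ + μ_s (m g cos θ + P sin θ).
Solving, P (cos θ − μ_s sin θ) = m g (sin θ + μ_s cos θ), so P = 334×9.81×(sin 28° + 0.55 cos 28°)/(cos 28° − 0.55 sin 28°) = 3280×0.9551/0.6247 = 5010 N.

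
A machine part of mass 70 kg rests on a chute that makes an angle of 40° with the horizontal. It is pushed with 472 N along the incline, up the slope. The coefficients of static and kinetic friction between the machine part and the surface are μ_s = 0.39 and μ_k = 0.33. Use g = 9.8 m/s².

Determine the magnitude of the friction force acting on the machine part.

f ≈ 31 N (down the incline)

Normal force: N = m g cos θ = 70 × 9.8 × cos 40° = 525.5 N.
Parallel to the incline, ΣF = 0 gives f = m g sin θ − P = 441 − 472 = -31.05 N (up-slope positive).
Maximum static friction available: μ_s N = 0.39 × 525.5 = 204.9 N.
Since |-31.05| ≤ 204.9 N, the machine part remains in static equilibrium and friction takes exactly the required value.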